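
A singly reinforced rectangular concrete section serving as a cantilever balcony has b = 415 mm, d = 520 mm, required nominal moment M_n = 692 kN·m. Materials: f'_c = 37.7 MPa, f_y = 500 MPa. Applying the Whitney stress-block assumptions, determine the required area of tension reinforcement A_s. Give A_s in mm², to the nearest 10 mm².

With M_n = 0.85 f'_c a b (d − a/2), solve the quadratic for a:
a = d − √(d² − 2M_n/(0.85 f'_c b)) = 520 − √(520² − 2 × 692×10⁶/(0.85 × 37.7 × 415)) = 112.16 mm.
A_s = 0.85 f'_c a b / f_y = 0.85 × 37.7 × 112.16 × 415 / 500 = 2983.2 mm².

A_s ≈ 2980 mm²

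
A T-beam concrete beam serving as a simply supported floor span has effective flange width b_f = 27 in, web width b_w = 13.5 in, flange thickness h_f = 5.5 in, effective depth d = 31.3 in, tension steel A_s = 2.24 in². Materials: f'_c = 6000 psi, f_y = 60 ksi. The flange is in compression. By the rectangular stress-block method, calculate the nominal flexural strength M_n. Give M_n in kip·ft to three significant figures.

Tension: T = A_s f_y = 2.24 × 60 = 134.4 kips.
Try a within the flange: a = T/(0.85 f'_c b_f) = 134.4/(0.85 × 6 × 27) = 0.976 in.
Since a = 0.976 ≤ h_f = 5.5 in, the stress block lies entirely in the flange; analyse as a rectangular beam of width b_f.
M_n = T(d − a/2) = 134.4 × (31.3 − 0.488) = 4141.1 kip·in.
M_n = 4141.1/12 = 345.09 kip·ft.

M_n ≈ 345 kip·ft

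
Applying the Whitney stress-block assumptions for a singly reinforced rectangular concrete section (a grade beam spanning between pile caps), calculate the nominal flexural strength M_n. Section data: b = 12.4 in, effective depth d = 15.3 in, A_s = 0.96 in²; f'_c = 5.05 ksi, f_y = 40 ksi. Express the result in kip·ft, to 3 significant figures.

M_n ≈ 47.8 kip·ft

T = A_s f_y = 0.96 × 40 = 38.4 kips.
a = T/(0.85 f'_c b) = 38.4/(0.85 × 5.05 × 12.4) = 0.721 in.
M_n = T(d − a/2) = 38.4 × (15.3 − 0.3605) = 573.7 kip·in = 573.7/12 = 47.81 kip·ft.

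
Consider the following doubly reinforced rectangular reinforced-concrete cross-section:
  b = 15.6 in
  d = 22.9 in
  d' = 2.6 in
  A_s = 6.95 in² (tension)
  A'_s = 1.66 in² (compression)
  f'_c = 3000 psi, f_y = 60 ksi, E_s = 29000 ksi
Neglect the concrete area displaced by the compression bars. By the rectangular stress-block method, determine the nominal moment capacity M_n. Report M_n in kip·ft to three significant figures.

Assume both steels yield.
a = (A_s − A'_s) f_y/(0.85 f'_c b) = (6.95 − 1.66) × 60/(0.85 × 3 × 15.6) = 7.979 in.
c = a/β₁ = 7.979/0.85 = 9.387 in; ε'_s = 0.003(c − d')/c = 0.0022 ≥ ε_y = 0.0021, so the compression steel yields.
M_n = (A_s − A'_s) f_y (d − a/2) + A'_s f_y (d − d') = 317.4 × (22.9 − 3.9895) + 99.6 × (22.9 − 2.6) = 6002.2 + 2021.9 = 8024.1 kip·in = 8024.1/12 = 668.68 kip·ft.

M_n ≈ 669 kip·ft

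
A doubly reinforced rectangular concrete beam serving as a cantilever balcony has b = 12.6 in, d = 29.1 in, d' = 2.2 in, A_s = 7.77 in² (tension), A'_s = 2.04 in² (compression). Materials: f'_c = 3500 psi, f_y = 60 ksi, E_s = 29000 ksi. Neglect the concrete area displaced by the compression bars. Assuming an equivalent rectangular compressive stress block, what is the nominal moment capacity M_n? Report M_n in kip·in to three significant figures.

Assume both steels yield.
a = (A_s − A'_s) f_y/(0.85 f'_c b) = (7.77 − 2.04) × 60/(0.85 × 3.5 × 12.6) = 9.172 in.
c = a/β₁ = 9.172/0.85 = 10.791 in; ε'_s = 0.003(c − d')/c = 0.0024 ≥ ε_y = 0.0021, so the compression steel yields.
M_n = (A_s − A'_s) f_y (d − a/2) + A'_s f_y (d − d') = 343.8 × (29.1 − 4.586) + 122.4 × (29.1 − 2.2) = 8427.9 + 3292.6 = 11720.5 kip·in.

M_n ≈ 11700 kip·in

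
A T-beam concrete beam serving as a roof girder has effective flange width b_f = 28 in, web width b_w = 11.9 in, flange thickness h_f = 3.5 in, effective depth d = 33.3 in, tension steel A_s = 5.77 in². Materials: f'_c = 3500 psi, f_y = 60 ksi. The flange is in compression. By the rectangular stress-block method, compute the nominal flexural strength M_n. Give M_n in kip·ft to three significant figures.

M_n ≈ 899 kip·ft

Tension: T = A_s f_y = 5.77 × 60 = 346.2 kips.
Try a within the flange: a = T/(0.85 f'_c b_f) = 346.2/(0.85 × 3.5 × 28) = 4.156 in.
a = 4.156 > h_f = 3.5 in: the block extends into the web. Split into flange-overhang and web parts.
C_f = 0.85 f'_c (b_f − b_w) h_f = 0.85 × 3.5 × (28 − 11.9) × 3.5 = 167.6 kips.
Remaining web compression depth: a_w = (T − C_f)/(0.85 f'_c b_w) = (346.2 − 167.6)/(0.85 × 3.5 × 11.9) = 5.045 in.
M_n = C_f(d − h_f/2) + (T − C_f)(d − a_w/2) = 167.6 × (33.3 − 1.75) + 178.6 × (33.3 − 2.5225) = 5287.8 + 5496.9 = 10784.7 kip·in.
M_n = 10784.7/12 = 898.73 kip·ft.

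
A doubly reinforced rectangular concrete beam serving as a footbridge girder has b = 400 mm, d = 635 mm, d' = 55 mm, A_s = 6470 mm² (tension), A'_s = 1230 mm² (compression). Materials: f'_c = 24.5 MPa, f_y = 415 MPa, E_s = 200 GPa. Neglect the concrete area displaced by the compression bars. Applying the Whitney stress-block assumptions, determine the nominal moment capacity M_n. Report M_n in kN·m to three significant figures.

M_n ≈ 1390 kN·m

Assume both tension and compression steel yield.
Net tension couple steel: A_s − A'_s = 5240 mm².
a = (A_s − A'_s) f_y / (0.85 f'_c b) = 2174600/(0.85 × 24.5 × 400) = 261.06 mm.
c = a/β₁ = 261.06/0.85 = 307.13 mm; ε'_s = 0.003(c − d')/c = 0.0025 ≥ f_y/E_s = 0.0021, so compression steel does yield.
M_n = (A_s − A'_s) f_y (d − a/2) + A'_s f_y (d − d') = [2174600 × (635 − 130.53) + 510450 × (635 − 55)] × 10⁻⁶ = 1097.02 + 296.06 = 1393.08 kN·m.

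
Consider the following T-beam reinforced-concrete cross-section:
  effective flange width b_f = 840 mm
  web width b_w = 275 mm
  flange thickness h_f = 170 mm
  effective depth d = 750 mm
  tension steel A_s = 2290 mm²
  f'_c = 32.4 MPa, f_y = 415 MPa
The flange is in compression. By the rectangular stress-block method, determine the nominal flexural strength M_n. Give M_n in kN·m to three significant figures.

Tension: T = A_s f_y = 2290 × 415 = 950350 N.
Try a within the flange: a = T/(0.85 f'_c b_f) = 950350/(0.85 × 32.4 × 840) = 41.08 mm.
Since a = 41.08 ≤ h_f = 170 mm, the stress block lies entirely in the flange; analyse as a rectangular beam of width b_f.
M_n = T(d − a/2) = 950350 × (750 − 20.54) = 693.24 × 10⁶ N·mm.
M_n = 693.24 kN·m.

M_n ≈ 693 kN·m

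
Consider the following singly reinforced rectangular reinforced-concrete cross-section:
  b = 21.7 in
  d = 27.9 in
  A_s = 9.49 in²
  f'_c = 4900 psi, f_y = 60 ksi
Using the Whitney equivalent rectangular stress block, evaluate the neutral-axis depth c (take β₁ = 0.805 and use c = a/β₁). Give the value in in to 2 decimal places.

T = A_s f_y = 9.49 × 60 = 569.4 kips.
a = T/(0.85 f'_c b) = 569.4/(0.85 × 4.9 × 21.7) = 6.3000 in.
With β₁ = 0.805, c = a/β₁ = 6.3000/0.805 = 7.83 in.

c ≈ 7.83 in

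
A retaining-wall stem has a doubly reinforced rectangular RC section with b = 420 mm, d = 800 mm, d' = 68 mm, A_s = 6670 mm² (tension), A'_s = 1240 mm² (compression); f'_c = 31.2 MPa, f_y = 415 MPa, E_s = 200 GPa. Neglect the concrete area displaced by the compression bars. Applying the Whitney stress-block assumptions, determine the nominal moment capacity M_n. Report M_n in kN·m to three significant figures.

M_n ≈ 1950 kN·m

Assume both tension and compression steel yield.
Net tension couple steel: A_s − A'_s = 5430 mm².
a = (A_s − A'_s) f_y / (0.85 f'_c b) = 2253450/(0.85 × 31.2 × 420) = 202.31 mm.
c = a/β₁ = 202.31/0.827 = 244.63 mm; ε'_s = 0.003(c − d')/c = 0.0022 ≥ f_y/E_s = 0.0021, so compression steel does yield.
M_n = (A_s − A'_s) f_y (d − a/2) + A'_s f_y (d − d') = [2253450 × (800 − 101.155) + 514600 × (800 − 68)] × 10⁻⁶ = 1574.81 + 376.69 = 1951.50 kN·m.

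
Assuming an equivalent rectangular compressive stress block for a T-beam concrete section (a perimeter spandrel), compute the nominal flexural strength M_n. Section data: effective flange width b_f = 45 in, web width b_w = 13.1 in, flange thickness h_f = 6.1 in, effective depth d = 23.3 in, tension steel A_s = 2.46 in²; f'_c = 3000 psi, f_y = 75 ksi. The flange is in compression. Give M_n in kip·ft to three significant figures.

M_n ≈ 346 kip·ft

Tension: T = A_s f_y = 2.46 × 75 = 184.5 kips.
Try a within the flange: a = T/(0.85 f'_c b_f) = 184.5/(0.85 × 3 × 45) = 1.608 in.
Since a = 1.608 ≤ h_f = 6.1 in, the stress block lies entirely in the flange; analyse as a rectangular beam of width b_f.
M_n = T(d − a/2) = 184.5 × (23.3 − 0.804) = 4150.5 kip·in.
M_n = 4150.5/12 = 345.88 kip·ft.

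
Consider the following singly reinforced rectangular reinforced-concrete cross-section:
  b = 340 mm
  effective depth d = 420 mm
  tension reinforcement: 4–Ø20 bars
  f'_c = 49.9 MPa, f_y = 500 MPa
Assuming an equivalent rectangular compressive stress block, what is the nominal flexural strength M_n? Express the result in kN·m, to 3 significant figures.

A_s = 4 × 314 = 1256 mm².
T = A_s f_y = 1256 × 500 = 628000 N = 628 kN.
From C = T: a = T/(0.85 f'_c b) = 628000/(0.85 × 49.9 × 340) = 43.55 mm.
M_n = T(d − a/2) = 628 kN × (420 − 21.775) mm = 250.09 kN·m.

M_n ≈ 250 kN·m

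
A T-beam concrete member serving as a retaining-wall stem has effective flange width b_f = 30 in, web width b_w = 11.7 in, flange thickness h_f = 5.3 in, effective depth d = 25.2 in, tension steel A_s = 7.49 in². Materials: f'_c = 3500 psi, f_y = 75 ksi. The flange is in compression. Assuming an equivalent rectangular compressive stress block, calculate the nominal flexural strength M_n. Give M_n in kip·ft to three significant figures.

Tension: T = A_s f_y = 7.49 × 75 = 561.75 kips.
Try a within the flange: a = T/(0.85 f'_c b_f) = 561.75/(0.85 × 3.5 × 30) = 6.294 in.
a = 6.294 > h_f = 5.3 in: the block extends into the web. Split into flange-overhang and web parts.
C_f = 0.85 f'_c (b_f − b_w) h_f = 0.85 × 3.5 × (30 − 11.7) × 5.3 = 288.5 kips.
Remaining web compression depth: a_w = (T − C_f)/(0.85 f'_c b_w) = (561.75 − 288.5)/(0.85 × 3.5 × 11.7) = 7.850 in.
M_n = C_f(d − h_f/2) + (T − C_f)(d − a_w/2) = 288.5 × (25.2 − 2.65) + 273.25 × (25.2 − 3.925) = 6505.7 + 5813.4 = 12319.1 kip·in.
M_n = 12319.1/12 = 1026.59 kip·ft.

M_n ≈ 1030 kip·ft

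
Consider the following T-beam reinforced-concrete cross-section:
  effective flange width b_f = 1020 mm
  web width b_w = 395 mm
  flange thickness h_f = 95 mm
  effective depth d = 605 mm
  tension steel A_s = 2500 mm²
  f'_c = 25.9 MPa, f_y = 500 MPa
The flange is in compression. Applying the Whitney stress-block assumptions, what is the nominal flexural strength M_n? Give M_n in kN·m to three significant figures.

Tension: T = A_s f_y = 2500 × 500 = 1250000 N.
Try a within the flange: a = T/(0.85 f'_c b_f) = 1250000/(0.85 × 25.9 × 1020) = 55.67 mm.
Since a = 55.67 ≤ h_f = 95 mm, the stress block lies entirely in the flange; analyse as a rectangular beam of width b_f.
M_n = T(d − a/2) = 1250000 × (605 − 27.835) = 721.46 × 10⁶ N·mm.
M_n = 721.46 kN·m.

M_n ≈ 721 kN·m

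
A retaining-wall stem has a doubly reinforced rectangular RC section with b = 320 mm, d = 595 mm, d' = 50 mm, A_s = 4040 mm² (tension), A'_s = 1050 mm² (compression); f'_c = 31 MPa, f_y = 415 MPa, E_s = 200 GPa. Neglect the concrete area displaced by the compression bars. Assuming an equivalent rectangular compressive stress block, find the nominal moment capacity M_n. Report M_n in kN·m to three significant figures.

Assume both tension and compression steel yield.
Net tension couple steel: A_s − A'_s = 2990 mm².
a = (A_s − A'_s) f_y / (0.85 f'_c b) = 1240850/(0.85 × 31 × 320) = 147.16 mm.
c = a/β₁ = 147.16/0.829 = 177.52 mm; ε'_s = 0.003(c − d')/c = 0.0022 ≥ f_y/E_s = 0.0021, so compression steel does yield.
M_n = (A_s − A'_s) f_y (d − a/2) + A'_s f_y (d − d') = [1240850 × (595 − 73.58) + 435750 × (595 − 50)] × 10⁻⁶ = 647.00 + 237.48 = 884.48 kN·m.

M_n ≈ 884 kN·m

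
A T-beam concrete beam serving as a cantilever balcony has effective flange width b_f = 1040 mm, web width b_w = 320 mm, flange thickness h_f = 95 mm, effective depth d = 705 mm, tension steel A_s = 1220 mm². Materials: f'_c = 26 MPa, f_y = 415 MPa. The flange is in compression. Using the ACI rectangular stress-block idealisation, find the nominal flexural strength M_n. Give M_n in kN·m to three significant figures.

Tension: T = A_s f_y = 1220 × 415 = 506300 N.
Try a within the flange: a = T/(0.85 f'_c b_f) = 506300/(0.85 × 26 × 1040) = 22.03 mm.
Since a = 22.03 ≤ h_f = 95 mm, the stress block lies entirely in the flange; analyse as a rectangular beam of width b_f.
M_n = T(d − a/2) = 506300 × (705 − 11.015) = 351.36 × 10⁶ N·mm.
M_n = 351.36 kN·m.

M_n ≈ 351 kN·m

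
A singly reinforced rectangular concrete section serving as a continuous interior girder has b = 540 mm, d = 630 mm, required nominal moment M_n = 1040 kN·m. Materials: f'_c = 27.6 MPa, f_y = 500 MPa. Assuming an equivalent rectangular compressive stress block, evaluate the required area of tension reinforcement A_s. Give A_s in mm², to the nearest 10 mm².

A_s ≈ 3740 mm²

With M_n = 0.85 f'_c a b (d − a/2), solve the quadratic for a:
a = d − √(d² − 2M_n/(0.85 f'_c b)) = 630 − √(630² − 2 × 1040×10⁶/(0.85 × 27.6 × 540)) = 147.60 mm.
A_s = 0.85 f'_c a b / f_y = 0.85 × 27.6 × 147.60 × 540 / 500 = 3739.7 mm².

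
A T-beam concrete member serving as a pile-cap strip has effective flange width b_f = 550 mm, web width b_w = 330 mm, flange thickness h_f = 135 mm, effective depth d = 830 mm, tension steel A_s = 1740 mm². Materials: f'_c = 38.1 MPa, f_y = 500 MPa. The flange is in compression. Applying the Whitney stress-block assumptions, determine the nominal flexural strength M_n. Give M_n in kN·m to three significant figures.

Tension: T = A_s f_y = 1740 × 500 = 870000 N.
Try a within the flange: a = T/(0.85 f'_c b_f) = 870000/(0.85 × 38.1 × 550) = 48.84 mm.
Since a = 48.84 ≤ h_f = 135 mm, the stress block lies entirely in the flange; analyse as a rectangular beam of width b_f.
M_n = T(d − a/2) = 870000 × (830 − 24.42) = 700.85 × 10⁶ N·mm.
M_n = 700.85 kN·m.

M_n ≈ 701 kN·m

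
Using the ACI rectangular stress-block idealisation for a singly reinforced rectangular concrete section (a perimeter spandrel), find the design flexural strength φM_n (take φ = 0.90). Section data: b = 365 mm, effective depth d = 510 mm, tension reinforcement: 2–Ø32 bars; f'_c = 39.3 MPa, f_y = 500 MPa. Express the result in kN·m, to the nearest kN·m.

A_s = 2 × 804 = 1608 mm².
T = A_s f_y = 1608 × 500 = 804000 N = 804 kN.
From C = T: a = T/(0.85 f'_c b) = 804000/(0.85 × 39.3 × 365) = 65.94 mm.
M_n = T(d − a/2) = 804 kN × (510 − 32.97) mm = 383.53 kN·m.
φM_n = 0.90 × 383.53 = 345.18 kN·m.

φM_n ≈ 345 kN·m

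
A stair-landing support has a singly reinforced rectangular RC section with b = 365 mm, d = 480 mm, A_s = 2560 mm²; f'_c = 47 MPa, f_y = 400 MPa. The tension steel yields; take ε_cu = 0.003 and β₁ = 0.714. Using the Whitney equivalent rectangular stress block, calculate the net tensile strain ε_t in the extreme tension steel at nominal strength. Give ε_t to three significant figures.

a = A_s f_y/(0.85 f'_c b) = 70.22 mm.
β₁ = 0.714, so c = a/β₁ = 70.22/0.714 = 98.35 mm.
From the linear strain diagram with ε_cu = 0.003: ε_t = 0.003 (d − c)/c = 0.003 × (480 − 98.35)/98.35 = 0.0116.
Since ε_t ≥ 0.005, the section is tension-controlled.

ε_t ≈ 0.0116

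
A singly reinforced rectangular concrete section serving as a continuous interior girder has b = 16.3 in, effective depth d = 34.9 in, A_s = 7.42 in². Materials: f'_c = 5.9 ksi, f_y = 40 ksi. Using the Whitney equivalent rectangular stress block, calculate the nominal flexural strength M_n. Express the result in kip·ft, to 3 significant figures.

M_n ≈ 818 kip·ft

T = A_s f_y = 7.42 × 40 = 296.8 kips.
a = T/(0.85 f'_c b) = 296.8/(0.85 × 5.9 × 16.3) = 3.631 in.
M_n = T(d − a/2) = 296.8 × (34.9 − 1.8155) = 9819.5 kip·in = 9819.5/12 = 818.29 kip·ft.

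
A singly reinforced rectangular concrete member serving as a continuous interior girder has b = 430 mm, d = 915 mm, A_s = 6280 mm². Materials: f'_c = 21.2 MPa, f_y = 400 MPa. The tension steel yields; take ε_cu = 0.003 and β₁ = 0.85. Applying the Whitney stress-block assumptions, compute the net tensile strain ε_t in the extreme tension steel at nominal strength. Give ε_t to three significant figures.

ε_t ≈ 0.00420

a = A_s f_y/(0.85 f'_c b) = 324.19 mm.
β₁ = 0.85, so c = a/β₁ = 324.19/0.85 = 381.40 mm.
From the linear strain diagram with ε_cu = 0.003: ε_t = 0.003 (d − c)/c = 0.003 × (915 − 381.40)/381.40 = 0.00420.
ε_t is between 0.004 and 0.005 — transition zone.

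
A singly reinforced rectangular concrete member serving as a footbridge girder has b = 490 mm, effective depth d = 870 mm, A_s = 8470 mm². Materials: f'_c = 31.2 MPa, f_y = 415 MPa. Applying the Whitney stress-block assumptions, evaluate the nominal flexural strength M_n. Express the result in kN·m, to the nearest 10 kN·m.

M_n ≈ 2580 kN·m

T = A_s f_y = 8470 × 415 = 3515050 N = 3515.05 kN.
From C = T: a = T/(0.85 f'_c b) = 3515050/(0.85 × 31.2 × 490) = 270.50 mm.
M_n = T(d − a/2) = 3515.05 kN × (870 − 135.25) mm = 2582.68 kN·m.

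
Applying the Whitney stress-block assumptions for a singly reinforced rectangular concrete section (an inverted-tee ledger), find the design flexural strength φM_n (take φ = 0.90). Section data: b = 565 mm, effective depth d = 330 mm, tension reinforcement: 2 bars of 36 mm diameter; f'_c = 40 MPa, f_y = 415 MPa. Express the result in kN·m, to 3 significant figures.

φM_n ≈ 234 kN·m

A_s = 2 × 1018 = 2036 mm².
T = A_s f_y = 2036 × 415 = 844940 N = 844.94 kN.
From C = T: a = T/(0.85 f'_c b) = 844940/(0.85 × 40 × 565) = 43.98 mm.
M_n = T(d − a/2) = 844.94 kN × (330 − 21.99) mm = 260.25 kN·m.
φM_n = 0.90 × 260.25 = 234.23 kN·m.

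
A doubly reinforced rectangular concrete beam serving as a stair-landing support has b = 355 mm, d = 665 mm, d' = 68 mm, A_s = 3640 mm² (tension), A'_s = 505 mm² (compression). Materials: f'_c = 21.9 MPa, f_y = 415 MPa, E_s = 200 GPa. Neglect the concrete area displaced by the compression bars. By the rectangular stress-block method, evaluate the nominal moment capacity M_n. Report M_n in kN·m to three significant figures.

Assume both tension and compression steel yield.
Net tension couple steel: A_s − A'_s = 3135 mm².
a = (A_s − A'_s) f_y / (0.85 f'_c b) = 1301025/(0.85 × 21.9 × 355) = 196.88 mm.
c = a/β₁ = 196.88/0.85 = 231.62 mm; ε'_s = 0.003(c − d')/c = 0.0021 ≥ f_y/E_s = 0.0021, so compression steel does yield.
M_n = (A_s − A'_s) f_y (d − a/2) + A'_s f_y (d − d') = [1301025 × (665 − 98.44) + 209575 × (665 − 68)] × 10⁻⁶ = 737.11 + 125.12 = 862.23 kN·m.

M_n ≈ 862 kN·m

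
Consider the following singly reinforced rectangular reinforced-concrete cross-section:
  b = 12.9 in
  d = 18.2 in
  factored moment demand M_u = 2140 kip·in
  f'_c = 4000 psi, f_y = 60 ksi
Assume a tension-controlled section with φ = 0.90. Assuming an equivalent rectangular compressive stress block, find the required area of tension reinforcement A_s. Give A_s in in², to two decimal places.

A_s ≈ 2.39 in²

M_n = M_u/φ = 2140/0.90 = 2377.78 kip·in.
From M_n = 0.85 f'_c a b (d − a/2):
a = d − √(d² − 2M_n/(0.85 f'_c b)) = 18.2 − √(18.2² − 2 × 2377.78/(0.85 × 4 × 12.9)) = 3.273 in.
A_s = 0.85 f'_c a b / f_y = 0.85 × 4 × 3.273 × 12.9 / 60 = 2.393 in².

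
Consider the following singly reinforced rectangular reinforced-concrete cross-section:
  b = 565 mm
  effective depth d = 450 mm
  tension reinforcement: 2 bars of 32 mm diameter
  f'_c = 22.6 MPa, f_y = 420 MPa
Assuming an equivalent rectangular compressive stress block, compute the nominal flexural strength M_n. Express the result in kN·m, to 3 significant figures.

M_n ≈ 283 kN·m

A_s = 2 × 804 = 1608 mm².
T = A_s f_y = 1608 × 420 = 675360 N = 675.36 kN.
From C = T: a = T/(0.85 f'_c b) = 675360/(0.85 × 22.6 × 565) = 62.22 mm.
M_n = T(d − a/2) = 675.36 kN × (450 − 31.11) mm = 282.90 kN·m.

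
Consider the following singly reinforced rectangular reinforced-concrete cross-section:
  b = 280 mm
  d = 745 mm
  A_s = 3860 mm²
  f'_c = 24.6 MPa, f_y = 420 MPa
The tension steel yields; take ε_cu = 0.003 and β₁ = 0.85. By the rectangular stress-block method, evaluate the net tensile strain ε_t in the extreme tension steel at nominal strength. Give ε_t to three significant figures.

ε_t ≈ 0.00386

a = A_s f_y/(0.85 f'_c b) = 276.90 mm.
β₁ = 0.85, so c = a/β₁ = 276.90/0.85 = 325.76 mm.
From the linear strain diagram with ε_cu = 0.003: ε_t = 0.003 (d − c)/c = 0.003 × (745 − 325.76)/325.76 = 0.00386.
ε_t < 0.004 — the section is over-reinforced for flexure under ACI limits.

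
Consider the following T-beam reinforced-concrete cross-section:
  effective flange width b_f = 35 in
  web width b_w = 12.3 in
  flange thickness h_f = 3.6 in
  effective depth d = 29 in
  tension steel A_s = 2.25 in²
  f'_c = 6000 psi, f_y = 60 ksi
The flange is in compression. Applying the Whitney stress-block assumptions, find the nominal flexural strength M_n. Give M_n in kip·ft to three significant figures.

M_n ≈ 322 kip·ft

Tension: T = A_s f_y = 2.25 × 60 = 135 kips.
Try a within the flange: a = T/(0.85 f'_c b_f) = 135/(0.85 × 6 × 35) = 0.756 in.
Since a = 0.756 ≤ h_f = 3.6 in, the stress block lies entirely in the flange; analyse as a rectangular beam of width b_f.
M_n = T(d − a/2) = 135 × (29 − 0.378) = 3864.0 kip·in.
M_n = 3864.0/12 = 322.00 kip·ft.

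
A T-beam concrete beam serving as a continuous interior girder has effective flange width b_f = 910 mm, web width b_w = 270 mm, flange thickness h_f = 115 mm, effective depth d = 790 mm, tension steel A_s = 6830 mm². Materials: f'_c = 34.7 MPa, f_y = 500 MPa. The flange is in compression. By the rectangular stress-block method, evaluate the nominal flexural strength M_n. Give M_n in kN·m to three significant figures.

M_n ≈ 2480 kN·m

Tension: T = A_s f_y = 6830 × 500 = 3415000 N.
Try a within the flange: a = T/(0.85 f'_c b_f) = 3415000/(0.85 × 34.7 × 910) = 127.23 mm.
a = 127.23 > h_f = 115 mm: the block extends into the web. Split into flange-overhang and web parts.
C_f = 0.85 f'_c (b_f − b_w) h_f = 0.85 × 34.7 × (910 − 270) × 115 = 2170832 N.
Remaining web compression depth: a_w = (T − C_f)/(0.85 f'_c b_w) = (3415000 − 2170832)/(0.85 × 34.7 × 270) = 156.23 mm.
M_n = C_f(d − h_f/2) + (T − C_f)(d − a_w/2) = 2170832 × (790 − 57.5) + 1244168 × (790 − 78.115) = 1590.13 + 885.70 = 2475.83 × 10⁶ N·mm.
M_n = 2475.83 kN·m.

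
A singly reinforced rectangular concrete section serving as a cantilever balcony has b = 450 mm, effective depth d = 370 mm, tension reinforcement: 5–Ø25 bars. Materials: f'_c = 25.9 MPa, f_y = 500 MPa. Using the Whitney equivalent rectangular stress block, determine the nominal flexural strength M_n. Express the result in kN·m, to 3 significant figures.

A_s = 5 × 491 = 2455 mm².
T = A_s f_y = 2455 × 500 = 1227500 N = 1227.5 kN.
From C = T: a = T/(0.85 f'_c b) = 1227500/(0.85 × 25.9 × 450) = 123.91 mm.
M_n = T(d − a/2) = 1227.5 kN × (370 − 61.955) mm = 378.13 kN·m.

M_n ≈ 378 kN·m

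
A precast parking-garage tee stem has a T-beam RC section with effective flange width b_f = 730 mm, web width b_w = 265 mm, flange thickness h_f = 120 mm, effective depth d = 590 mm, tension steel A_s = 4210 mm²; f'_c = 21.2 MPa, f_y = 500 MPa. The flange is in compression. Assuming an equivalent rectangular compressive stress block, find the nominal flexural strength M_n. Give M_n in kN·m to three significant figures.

M_n ≈ 1060 kN·m

Tension: T = A_s f_y = 4210 × 500 = 2105000 N.
Try a within the flange: a = T/(0.85 f'_c b_f) = 2105000/(0.85 × 21.2 × 730) = 160.02 mm.
a = 160.02 > h_f = 120 mm: the block extends into the web. Split into flange-overhang and web parts.
C_f = 0.85 f'_c (b_f − b_w) h_f = 0.85 × 21.2 × (730 − 265) × 120 = 1005516 N.
Remaining web compression depth: a_w = (T − C_f)/(0.85 f'_c b_w) = (2105000 − 1005516)/(0.85 × 21.2 × 265) = 230.24 mm.
M_n = C_f(d − h_f/2) + (T − C_f)(d − a_w/2) = 1005516 × (590 − 60) + 1099484 × (590 − 115.12) = 532.92 + 522.12 = 1055.04 × 10⁶ N·mm.
M_n = 1055.04 kN·m.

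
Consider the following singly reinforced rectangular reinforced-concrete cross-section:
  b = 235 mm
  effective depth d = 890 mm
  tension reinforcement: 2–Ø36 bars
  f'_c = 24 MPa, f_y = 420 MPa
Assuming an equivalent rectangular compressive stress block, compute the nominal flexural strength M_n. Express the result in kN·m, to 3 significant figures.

A_s = 2 × 1018 = 2036 mm².
T = A_s f_y = 2036 × 420 = 855120 N = 855.12 kN.
From C = T: a = T/(0.85 f'_c b) = 855120/(0.85 × 24 × 235) = 178.37 mm.
M_n = T(d − a/2) = 855.12 kN × (890 − 89.185) mm = 684.79 kN·m.

M_n ≈ 685 kN·m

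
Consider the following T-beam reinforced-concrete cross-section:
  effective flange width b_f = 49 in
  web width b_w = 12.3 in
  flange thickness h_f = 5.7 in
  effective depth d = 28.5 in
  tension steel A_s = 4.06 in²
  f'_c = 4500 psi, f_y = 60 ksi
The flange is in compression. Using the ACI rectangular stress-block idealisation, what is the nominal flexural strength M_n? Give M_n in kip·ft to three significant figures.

M_n ≈ 565 kip·ft

Tension: T = A_s f_y = 4.06 × 60 = 243.6 kips.
Try a within the flange: a = T/(0.85 f'_c b_f) = 243.6/(0.85 × 4.5 × 49) = 1.300 in.
Since a = 1.300 ≤ h_f = 5.7 in, the stress block lies entirely in the flange; analyse as a rectangular beam of width b_f.
M_n = T(d − a/2) = 243.6 × (28.5 − 0.65) = 6784.3 kip·in.
M_n = 6784.3/12 = 565.36 kip·ft.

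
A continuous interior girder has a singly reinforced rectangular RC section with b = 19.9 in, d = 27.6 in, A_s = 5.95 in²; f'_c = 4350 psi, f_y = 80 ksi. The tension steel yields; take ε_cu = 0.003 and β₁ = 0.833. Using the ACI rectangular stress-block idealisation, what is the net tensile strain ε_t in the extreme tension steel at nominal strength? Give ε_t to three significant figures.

ε_t ≈ 0.00766

a = A_s f_y/(0.85 f'_c b) = 6.469 in.
β₁ = 0.833, so c = a/β₁ = 6.469/0.833 = 7.766 in.
From the linear strain diagram with ε_cu = 0.003: ε_t = 0.003 (d − c)/c = 0.003 × (27.6 − 7.766)/7.766 = 0.00766.
Since ε_t ≥ 0.005, the section is tension-controlled.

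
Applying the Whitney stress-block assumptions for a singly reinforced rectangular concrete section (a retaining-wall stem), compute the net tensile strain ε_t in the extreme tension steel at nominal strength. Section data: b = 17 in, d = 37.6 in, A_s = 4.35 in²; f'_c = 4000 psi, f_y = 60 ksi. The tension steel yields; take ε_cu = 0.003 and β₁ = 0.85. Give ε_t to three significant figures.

ε_t ≈ 0.0182

a = A_s f_y/(0.85 f'_c b) = 4.516 in.
β₁ = 0.85, so c = a/β₁ = 4.516/0.85 = 5.313 in.
From the linear strain diagram with ε_cu = 0.003: ε_t = 0.003 (d − c)/c = 0.003 × (37.6 − 5.313)/5.313 = 0.0182.
Since ε_t ≥ 0.005, the section is tension-controlled.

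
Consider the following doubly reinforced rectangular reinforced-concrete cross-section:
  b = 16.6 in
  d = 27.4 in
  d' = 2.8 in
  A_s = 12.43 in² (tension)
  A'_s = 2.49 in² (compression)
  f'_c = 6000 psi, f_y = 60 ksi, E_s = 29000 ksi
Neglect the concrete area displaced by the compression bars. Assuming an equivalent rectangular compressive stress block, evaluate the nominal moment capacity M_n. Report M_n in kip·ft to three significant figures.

M_n ≈ 1490 kip·ft

Assume both steels yield.
a = (A_s − A'_s) f_y/(0.85 f'_c b) = (12.43 − 2.49) × 60/(0.85 × 6 × 16.6) = 7.045 in.
c = a/β₁ = 7.045/0.75 = 9.393 in; ε'_s = 0.003(c − d')/c = 0.0021 ≥ ε_y = 0.0021, so the compression steel yields.
M_n = (A_s − A'_s) f_y (d − a/2) + A'_s f_y (d − d') = 596.4 × (27.4 − 3.5225) + 149.4 × (27.4 − 2.8) = 14240.5 + 3675.2 = 17915.7 kip·in = 17915.7/12 = 1492.98 kip·ft.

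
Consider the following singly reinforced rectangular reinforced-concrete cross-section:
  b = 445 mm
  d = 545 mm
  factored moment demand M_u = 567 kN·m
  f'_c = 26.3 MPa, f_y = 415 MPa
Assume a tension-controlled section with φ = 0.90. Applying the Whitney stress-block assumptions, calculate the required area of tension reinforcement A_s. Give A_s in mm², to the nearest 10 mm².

A_s ≈ 3170 mm²

M_n = M_u/φ = 567/0.90 = 630 kN·m.
With M_n = 0.85 f'_c a b (d − a/2), solve the quadratic for a:
a = d − √(d² − 2M_n/(0.85 f'_c b)) = 545 − √(545² − 2 × 630×10⁶/(0.85 × 26.3 × 445)) = 132.25 mm.
A_s = 0.85 f'_c a b / f_y = 0.85 × 26.3 × 132.25 × 445 / 415 = 3170.2 mm².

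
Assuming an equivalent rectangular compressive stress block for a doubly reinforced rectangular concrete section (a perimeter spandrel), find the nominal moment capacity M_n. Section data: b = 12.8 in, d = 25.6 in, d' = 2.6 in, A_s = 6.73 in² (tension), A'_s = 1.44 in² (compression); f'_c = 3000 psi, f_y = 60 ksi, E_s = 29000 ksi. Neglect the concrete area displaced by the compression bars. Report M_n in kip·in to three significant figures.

M_n ≈ 8570 kip·in

Assume both steels yield.
a = (A_s − A'_s) f_y/(0.85 f'_c b) = (6.73 − 1.44) × 60/(0.85 × 3 × 12.8) = 9.724 in.
c = a/β₁ = 9.724/0.85 = 11.440 in; ε'_s = 0.003(c − d')/c = 0.0023 ≥ ε_y = 0.0021, so the compression steel yields.
M_n = (A_s − A'_s) f_y (d − a/2) + A'_s f_y (d − d') = 317.4 × (25.6 − 4.862) + 86.4 × (25.6 − 2.6) = 6582.2 + 1987.2 = 8569.4 kip·in.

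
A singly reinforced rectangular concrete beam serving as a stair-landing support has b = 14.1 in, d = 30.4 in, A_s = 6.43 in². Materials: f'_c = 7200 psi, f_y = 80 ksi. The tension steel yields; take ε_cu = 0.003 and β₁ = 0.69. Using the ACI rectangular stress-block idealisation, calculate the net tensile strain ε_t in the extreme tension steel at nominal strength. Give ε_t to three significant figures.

ε_t ≈ 0.00756

a = A_s f_y/(0.85 f'_c b) = 5.961 in.
β₁ = 0.69, so c = a/β₁ = 5.961/0.69 = 8.639 in.
From the linear strain diagram with ε_cu = 0.003: ε_t = 0.003 (d − c)/c = 0.003 × (30.4 − 8.639)/8.639 = 0.00756.
Since ε_t ≥ 0.005, the section is tension-controlled.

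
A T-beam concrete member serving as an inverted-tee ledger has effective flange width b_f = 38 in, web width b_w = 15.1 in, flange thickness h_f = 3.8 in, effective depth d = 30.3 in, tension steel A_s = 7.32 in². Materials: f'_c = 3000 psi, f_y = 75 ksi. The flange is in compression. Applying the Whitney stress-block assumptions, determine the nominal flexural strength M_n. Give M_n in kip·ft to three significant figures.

M_n ≈ 1240 kip·ft

Tension: T = A_s f_y = 7.32 × 75 = 549 kips.
Try a within the flange: a = T/(0.85 f'_c b_f) = 549/(0.85 × 3 × 38) = 5.666 in.
a = 5.666 > h_f = 3.8 in: the block extends into the web. Split into flange-overhang and web parts.
C_f = 0.85 f'_c (b_f − b_w) h_f = 0.85 × 3 × (38 − 15.1) × 3.8 = 221.9 kips.
Remaining web compression depth: a_w = (T − C_f)/(0.85 f'_c b_w) = (549 − 221.9)/(0.85 × 3 × 15.1) = 8.495 in.
M_n = C_f(d − h_f/2) + (T − C_f)(d − a_w/2) = 221.9 × (30.3 − 1.9) + 327.1 × (30.3 − 4.2475) = 6302.0 + 8521.8 = 14823.8 kip·in.
M_n = 14823.8/12 = 1235.32 kip·ft.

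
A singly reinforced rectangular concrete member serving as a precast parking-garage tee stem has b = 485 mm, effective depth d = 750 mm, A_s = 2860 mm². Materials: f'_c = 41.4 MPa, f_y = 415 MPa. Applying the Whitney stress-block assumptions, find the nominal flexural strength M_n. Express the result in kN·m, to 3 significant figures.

T = A_s f_y = 2860 × 415 = 1186900 N = 1186.9 kN.
From C = T: a = T/(0.85 f'_c b) = 1186900/(0.85 × 41.4 × 485) = 69.54 mm.
M_n = T(d − a/2) = 1186.9 kN × (750 − 34.77) mm = 848.91 kN·m.

M_n ≈ 849 kN·m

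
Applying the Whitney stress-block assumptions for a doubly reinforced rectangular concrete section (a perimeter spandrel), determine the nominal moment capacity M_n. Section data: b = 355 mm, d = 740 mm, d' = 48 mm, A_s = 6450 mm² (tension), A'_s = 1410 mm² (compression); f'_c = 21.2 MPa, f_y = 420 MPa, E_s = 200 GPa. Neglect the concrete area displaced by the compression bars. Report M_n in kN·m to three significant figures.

Assume both tension and compression steel yield.
Net tension couple steel: A_s − A'_s = 5040 mm².
a = (A_s − A'_s) f_y / (0.85 f'_c b) = 2116800/(0.85 × 21.2 × 355) = 330.90 mm.
c = a/β₁ = 330.90/0.85 = 389.29 mm; ε'_s = 0.003(c − d')/c = 0.0026 ≥ f_y/E_s = 0.0021, so compression steel does yield.
M_n = (A_s − A'_s) f_y (d − a/2) + A'_s f_y (d − d') = [2116800 × (740 − 165.45) + 592200 × (740 − 48)] × 10⁻⁶ = 1216.21 + 409.80 = 1626.01 kN·m.

M_n ≈ 1630 kN·m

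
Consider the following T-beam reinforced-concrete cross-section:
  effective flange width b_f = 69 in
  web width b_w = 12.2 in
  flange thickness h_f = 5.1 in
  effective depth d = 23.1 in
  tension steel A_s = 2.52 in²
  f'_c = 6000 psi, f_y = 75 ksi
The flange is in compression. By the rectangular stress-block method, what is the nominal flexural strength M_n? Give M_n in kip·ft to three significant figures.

Tension: T = A_s f_y = 2.52 × 75 = 189 kips.
Try a within the flange: a = T/(0.85 f'_c b_f) = 189/(0.85 × 6 × 69) = 0.537 in.
Since a = 0.537 ≤ h_f = 5.1 in, the stress block lies entirely in the flange; analyse as a rectangular beam of width b_f.
M_n = T(d − a/2) = 189 × (23.1 − 0.2685) = 4315.2 kip·in.
M_n = 4315.2/12 = 359.60 kip·ft.

M_n ≈ 360 kip·ft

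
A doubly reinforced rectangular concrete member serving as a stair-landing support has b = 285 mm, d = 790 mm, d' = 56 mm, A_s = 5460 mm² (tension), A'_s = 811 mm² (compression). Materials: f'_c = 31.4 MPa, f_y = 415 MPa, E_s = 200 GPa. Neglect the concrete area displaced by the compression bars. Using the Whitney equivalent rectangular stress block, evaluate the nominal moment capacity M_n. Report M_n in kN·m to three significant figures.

M_n ≈ 1530 kN·m

Assume both tension and compression steel yield.
Net tension couple steel: A_s − A'_s = 4649 mm².
a = (A_s − A'_s) f_y / (0.85 f'_c b) = 1929335/(0.85 × 31.4 × 285) = 253.64 mm.
c = a/β₁ = 253.64/0.826 = 307.07 mm; ε'_s = 0.003(c − d')/c = 0.0025 ≥ f_y/E_s = 0.0021, so compression steel does yield.
M_n = (A_s − A'_s) f_y (d − a/2) + A'_s f_y (d − d') = [1929335 × (790 − 126.82) + 336565 × (790 − 56)] × 10⁻⁶ = 1279.50 + 247.04 = 1526.54 kN·m.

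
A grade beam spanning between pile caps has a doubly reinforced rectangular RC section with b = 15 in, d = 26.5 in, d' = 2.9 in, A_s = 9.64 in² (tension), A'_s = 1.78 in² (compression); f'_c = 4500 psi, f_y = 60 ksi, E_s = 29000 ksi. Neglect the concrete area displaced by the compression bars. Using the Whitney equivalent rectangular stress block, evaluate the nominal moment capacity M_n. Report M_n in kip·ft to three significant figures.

Assume both steels yield.
a = (A_s − A'_s) f_y/(0.85 f'_c b) = (9.64 − 1.78) × 60/(0.85 × 4.5 × 15) = 8.220 in.
c = a/β₁ = 8.220/0.825 = 9.964 in; ε'_s = 0.003(c − d')/c = 0.0021 ≥ ε_y = 0.0021, so the compression steel yields.
M_n = (A_s − A'_s) f_y (d − a/2) + A'_s f_y (d − d') = 471.6 × (26.5 − 4.11) + 106.8 × (26.5 − 2.9) = 10559.1 + 2520.5 = 13079.6 kip·in = 13079.6/12 = 1089.97 kip·ft.

M_n ≈ 1090 kip·ft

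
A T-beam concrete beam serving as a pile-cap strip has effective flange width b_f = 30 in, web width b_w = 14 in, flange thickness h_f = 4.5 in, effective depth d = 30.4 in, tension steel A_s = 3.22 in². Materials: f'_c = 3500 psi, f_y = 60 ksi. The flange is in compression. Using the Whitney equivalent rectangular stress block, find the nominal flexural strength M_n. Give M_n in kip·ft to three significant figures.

M_n ≈ 472 kip·ft

Tension: T = A_s f_y = 3.22 × 60 = 193.2 kips.
Try a within the flange: a = T/(0.85 f'_c b_f) = 193.2/(0.85 × 3.5 × 30) = 2.165 in.
Since a = 2.165 ≤ h_f = 4.5 in, the stress block lies entirely in the flange; analyse as a rectangular beam of width b_f.
M_n = T(d − a/2) = 193.2 × (30.4 − 1.0825) = 5664.1 kip·in.
M_n = 5664.1/12 = 472.01 kip·ft.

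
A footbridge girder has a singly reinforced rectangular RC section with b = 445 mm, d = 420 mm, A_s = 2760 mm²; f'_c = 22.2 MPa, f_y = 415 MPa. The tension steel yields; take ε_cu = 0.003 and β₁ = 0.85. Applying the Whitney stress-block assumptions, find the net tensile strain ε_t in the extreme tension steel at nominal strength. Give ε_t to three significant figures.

a = A_s f_y/(0.85 f'_c b) = 136.40 mm.
β₁ = 0.85, so c = a/β₁ = 136.40/0.85 = 160.47 mm.
From the linear strain diagram with ε_cu = 0.003: ε_t = 0.003 (d − c)/c = 0.003 × (420 − 160.47)/160.47 = 0.00485.
ε_t is between 0.004 and 0.005 — transition zone.

ε_t ≈ 0.00485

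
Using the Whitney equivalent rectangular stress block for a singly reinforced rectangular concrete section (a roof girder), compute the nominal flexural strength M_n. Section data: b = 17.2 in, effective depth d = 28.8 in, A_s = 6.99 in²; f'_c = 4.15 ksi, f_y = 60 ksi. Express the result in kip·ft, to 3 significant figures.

T = A_s f_y = 6.99 × 60 = 419.4 kips.
a = T/(0.85 f'_c b) = 419.4/(0.85 × 4.15 × 17.2) = 6.912 in.
M_n = T(d − a/2) = 419.4 × (28.8 − 3.456) = 10629.3 kip·in = 10629.3/12 = 885.78 kip·ft.

M_n ≈ 886 kip·ft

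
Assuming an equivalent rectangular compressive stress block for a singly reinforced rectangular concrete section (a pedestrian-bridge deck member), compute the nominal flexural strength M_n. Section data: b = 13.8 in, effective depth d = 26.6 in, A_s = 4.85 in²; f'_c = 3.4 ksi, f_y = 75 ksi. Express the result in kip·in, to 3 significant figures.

M_n ≈ 8020 kip·in

T = A_s f_y = 4.85 × 75 = 363.75 kips.
a = T/(0.85 f'_c b) = 363.75/(0.85 × 3.4 × 13.8) = 9.121 in.
M_n = T(d − a/2) = 363.75 × (26.6 − 4.5605) = 8016.9 kip·in.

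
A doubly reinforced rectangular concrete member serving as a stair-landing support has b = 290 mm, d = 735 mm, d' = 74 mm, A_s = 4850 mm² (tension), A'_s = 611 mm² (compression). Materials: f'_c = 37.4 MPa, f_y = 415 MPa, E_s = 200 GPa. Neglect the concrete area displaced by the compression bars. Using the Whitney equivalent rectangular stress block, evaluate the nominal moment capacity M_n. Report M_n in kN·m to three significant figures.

M_n ≈ 1290 kN·m

Assume both tension and compression steel yield.
Net tension couple steel: A_s − A'_s = 4239 mm².
a = (A_s − A'_s) f_y / (0.85 f'_c b) = 1759185/(0.85 × 37.4 × 290) = 190.82 mm.
c = a/β₁ = 190.82/0.783 = 243.70 mm; ε'_s = 0.003(c − d')/c = 0.0021 ≥ f_y/E_s = 0.0021, so compression steel does yield.
M_n = (A_s − A'_s) f_y (d − a/2) + A'_s f_y (d − d') = [1759185 × (735 − 95.41) + 253565 × (735 − 74)] × 10⁻⁶ = 1125.16 + 167.61 = 1292.77 kN·m.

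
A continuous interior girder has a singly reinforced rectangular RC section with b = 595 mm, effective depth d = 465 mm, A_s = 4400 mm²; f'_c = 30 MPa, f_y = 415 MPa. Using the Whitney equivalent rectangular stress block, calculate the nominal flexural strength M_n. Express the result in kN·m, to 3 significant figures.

T = A_s f_y = 4400 × 415 = 1826000 N = 1826 kN.
From C = T: a = T/(0.85 f'_c b) = 1826000/(0.85 × 30 × 595) = 120.35 mm.
M_n = T(d − a/2) = 1826 kN × (465 − 60.175) mm = 739.21 kN·m.

M_n ≈ 739 kN·m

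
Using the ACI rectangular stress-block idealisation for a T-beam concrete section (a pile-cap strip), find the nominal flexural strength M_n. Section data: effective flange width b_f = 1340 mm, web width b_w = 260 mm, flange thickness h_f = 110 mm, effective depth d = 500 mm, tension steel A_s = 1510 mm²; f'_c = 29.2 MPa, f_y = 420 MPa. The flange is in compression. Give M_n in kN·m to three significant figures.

M_n ≈ 311 kN·m

Tension: T = A_s f_y = 1510 × 420 = 634200 N.
Try a within the flange: a = T/(0.85 f'_c b_f) = 634200/(0.85 × 29.2 × 1340) = 19.07 mm.
Since a = 19.07 ≤ h_f = 110 mm, the stress block lies entirely in the flange; analyse as a rectangular beam of width b_f.
M_n = T(d − a/2) = 634200 × (500 − 9.535) = 311.05 × 10⁶ N·mm.
M_n = 311.05 kN·m.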